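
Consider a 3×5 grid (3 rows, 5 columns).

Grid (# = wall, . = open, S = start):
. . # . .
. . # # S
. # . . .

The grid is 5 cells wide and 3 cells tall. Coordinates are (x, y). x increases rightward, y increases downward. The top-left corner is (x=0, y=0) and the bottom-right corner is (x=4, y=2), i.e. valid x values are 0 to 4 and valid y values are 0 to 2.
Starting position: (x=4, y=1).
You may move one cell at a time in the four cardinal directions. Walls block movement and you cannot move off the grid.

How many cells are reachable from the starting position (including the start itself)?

Answer: Reachable cells: 6

Derivation:
BFS flood-fill from (x=4, y=1):
  Distance 0: (x=4, y=1)
  Distance 1: (x=4, y=0), (x=4, y=2)
  Distance 2: (x=3, y=0), (x=3, y=2)
  Distance 3: (x=2, y=2)
Total reachable: 6 (grid has 11 open cells total)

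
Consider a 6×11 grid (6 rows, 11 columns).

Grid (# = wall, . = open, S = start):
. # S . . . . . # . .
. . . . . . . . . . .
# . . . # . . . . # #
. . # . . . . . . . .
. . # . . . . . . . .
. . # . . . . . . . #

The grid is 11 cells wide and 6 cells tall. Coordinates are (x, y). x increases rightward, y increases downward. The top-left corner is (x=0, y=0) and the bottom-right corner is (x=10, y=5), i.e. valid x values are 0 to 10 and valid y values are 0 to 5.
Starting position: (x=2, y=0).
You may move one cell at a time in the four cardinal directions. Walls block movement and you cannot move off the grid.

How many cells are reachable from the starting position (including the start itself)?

BFS flood-fill from (x=2, y=0):
  Distance 0: (x=2, y=0)
  Distance 1: (x=3, y=0), (x=2, y=1)
  Distance 2: (x=4, y=0), (x=1, y=1), (x=3, y=1), (x=2, y=2)
  Distance 3: (x=5, y=0), (x=0, y=1), (x=4, y=1), (x=1, y=2), (x=3, y=2)
  Distance 4: (x=0, y=0), (x=6, y=0), (x=5, y=1), (x=1, y=3), (x=3, y=3)
  Distance 5: (x=7, y=0), (x=6, y=1), (x=5, y=2), (x=0, y=3), (x=4, y=3), (x=1, y=4), (x=3, y=4)
  Distance 6: (x=7, y=1), (x=6, y=2), (x=5, y=3), (x=0, y=4), (x=4, y=4), (x=1, y=5), (x=3, y=5)
  Distance 7: (x=8, y=1), (x=7, y=2), (x=6, y=3), (x=5, y=4), (x=0, y=5), (x=4, y=5)
  Distance 8: (x=9, y=1), (x=8, y=2), (x=7, y=3), (x=6, y=4), (x=5, y=5)
  Distance 9: (x=9, y=0), (x=10, y=1), (x=8, y=3), (x=7, y=4), (x=6, y=5)
  Distance 10: (x=10, y=0), (x=9, y=3), (x=8, y=4), (x=7, y=5)
  Distance 11: (x=10, y=3), (x=9, y=4), (x=8, y=5)
  Distance 12: (x=10, y=4), (x=9, y=5)
Total reachable: 56 (grid has 56 open cells total)

Answer: Reachable cells: 56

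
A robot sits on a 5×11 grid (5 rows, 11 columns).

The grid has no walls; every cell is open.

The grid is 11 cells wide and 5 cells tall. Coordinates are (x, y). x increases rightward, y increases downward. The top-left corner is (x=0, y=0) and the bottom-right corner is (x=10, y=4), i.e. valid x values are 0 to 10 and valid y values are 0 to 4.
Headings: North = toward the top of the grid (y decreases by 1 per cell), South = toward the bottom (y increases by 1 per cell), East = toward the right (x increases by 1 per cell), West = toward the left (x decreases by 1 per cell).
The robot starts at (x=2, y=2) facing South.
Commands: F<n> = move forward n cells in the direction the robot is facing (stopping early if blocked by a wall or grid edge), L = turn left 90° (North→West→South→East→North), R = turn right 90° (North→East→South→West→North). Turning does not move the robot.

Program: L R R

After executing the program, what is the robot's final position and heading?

Start: (x=2, y=2), facing South
  L: turn left, now facing East
  R: turn right, now facing South
  R: turn right, now facing West
Final: (x=2, y=2), facing West

Answer: Final position: (x=2, y=2), facing West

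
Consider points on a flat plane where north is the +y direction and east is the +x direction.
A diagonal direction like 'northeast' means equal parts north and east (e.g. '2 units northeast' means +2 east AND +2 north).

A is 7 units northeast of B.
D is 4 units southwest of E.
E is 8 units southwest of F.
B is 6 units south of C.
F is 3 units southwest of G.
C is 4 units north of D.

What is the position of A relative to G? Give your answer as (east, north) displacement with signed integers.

Answer: A is at (east=-8, north=-10) relative to G.

Derivation:
Place G at the origin (east=0, north=0).
  F is 3 units southwest of G: delta (east=-3, north=-3); F at (east=-3, north=-3).
  E is 8 units southwest of F: delta (east=-8, north=-8); E at (east=-11, north=-11).
  D is 4 units southwest of E: delta (east=-4, north=-4); D at (east=-15, north=-15).
  C is 4 units north of D: delta (east=+0, north=+4); C at (east=-15, north=-11).
  B is 6 units south of C: delta (east=+0, north=-6); B at (east=-15, north=-17).
  A is 7 units northeast of B: delta (east=+7, north=+7); A at (east=-8, north=-10).
Therefore A relative to G: (east=-8, north=-10).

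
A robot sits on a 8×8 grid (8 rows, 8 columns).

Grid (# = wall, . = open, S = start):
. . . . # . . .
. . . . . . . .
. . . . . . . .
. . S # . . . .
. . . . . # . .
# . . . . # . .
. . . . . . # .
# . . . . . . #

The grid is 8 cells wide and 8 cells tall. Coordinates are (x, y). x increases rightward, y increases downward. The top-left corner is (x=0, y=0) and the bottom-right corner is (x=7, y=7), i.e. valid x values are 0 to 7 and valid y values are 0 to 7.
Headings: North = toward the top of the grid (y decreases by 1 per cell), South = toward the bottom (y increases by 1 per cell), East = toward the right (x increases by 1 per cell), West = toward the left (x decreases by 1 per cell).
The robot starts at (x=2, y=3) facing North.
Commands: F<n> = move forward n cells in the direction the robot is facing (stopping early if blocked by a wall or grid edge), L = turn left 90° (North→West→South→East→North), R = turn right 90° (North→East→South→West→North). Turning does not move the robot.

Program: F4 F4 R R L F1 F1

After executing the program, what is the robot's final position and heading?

Answer: Final position: (x=3, y=0), facing East

Derivation:
Start: (x=2, y=3), facing North
  F4: move forward 3/4 (blocked), now at (x=2, y=0)
  F4: move forward 0/4 (blocked), now at (x=2, y=0)
  R: turn right, now facing East
  R: turn right, now facing South
  L: turn left, now facing East
  F1: move forward 1, now at (x=3, y=0)
  F1: move forward 0/1 (blocked), now at (x=3, y=0)
Final: (x=3, y=0), facing East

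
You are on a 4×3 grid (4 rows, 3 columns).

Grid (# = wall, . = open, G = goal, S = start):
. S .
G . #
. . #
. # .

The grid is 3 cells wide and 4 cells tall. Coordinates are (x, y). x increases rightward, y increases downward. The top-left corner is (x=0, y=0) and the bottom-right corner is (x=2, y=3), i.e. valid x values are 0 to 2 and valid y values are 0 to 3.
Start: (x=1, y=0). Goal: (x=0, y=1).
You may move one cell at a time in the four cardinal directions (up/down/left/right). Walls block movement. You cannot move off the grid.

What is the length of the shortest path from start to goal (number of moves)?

BFS from (x=1, y=0) until reaching (x=0, y=1):
  Distance 0: (x=1, y=0)
  Distance 1: (x=0, y=0), (x=2, y=0), (x=1, y=1)
  Distance 2: (x=0, y=1), (x=1, y=2)  <- goal reached here
One shortest path (2 moves): (x=1, y=0) -> (x=0, y=0) -> (x=0, y=1)

Answer: Shortest path length: 2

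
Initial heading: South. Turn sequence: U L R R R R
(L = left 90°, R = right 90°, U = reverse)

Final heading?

Start: South
  U (U-turn (180°)) -> North
  L (left (90° counter-clockwise)) -> West
  R (right (90° clockwise)) -> North
  R (right (90° clockwise)) -> East
  R (right (90° clockwise)) -> South
  R (right (90° clockwise)) -> West
Final: West

Answer: Final heading: West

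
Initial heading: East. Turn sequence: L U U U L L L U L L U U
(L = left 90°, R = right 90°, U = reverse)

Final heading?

Start: East
  L (left (90° counter-clockwise)) -> North
  U (U-turn (180°)) -> South
  U (U-turn (180°)) -> North
  U (U-turn (180°)) -> South
  L (left (90° counter-clockwise)) -> East
  L (left (90° counter-clockwise)) -> North
  L (left (90° counter-clockwise)) -> West
  U (U-turn (180°)) -> East
  L (left (90° counter-clockwise)) -> North
  L (left (90° counter-clockwise)) -> West
  U (U-turn (180°)) -> East
  U (U-turn (180°)) -> West
Final: West

Answer: Final heading: West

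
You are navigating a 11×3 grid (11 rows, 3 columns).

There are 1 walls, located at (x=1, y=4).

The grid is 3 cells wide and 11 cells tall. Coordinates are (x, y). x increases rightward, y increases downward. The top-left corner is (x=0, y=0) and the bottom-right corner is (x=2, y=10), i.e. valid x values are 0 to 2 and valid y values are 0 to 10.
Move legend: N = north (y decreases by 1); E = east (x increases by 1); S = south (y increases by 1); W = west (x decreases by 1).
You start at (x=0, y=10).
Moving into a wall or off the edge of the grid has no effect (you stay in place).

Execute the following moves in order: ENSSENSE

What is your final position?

Answer: Final position: (x=2, y=10)

Derivation:
Start: (x=0, y=10)
  E (east): (x=0, y=10) -> (x=1, y=10)
  N (north): (x=1, y=10) -> (x=1, y=9)
  S (south): (x=1, y=9) -> (x=1, y=10)
  S (south): blocked, stay at (x=1, y=10)
  E (east): (x=1, y=10) -> (x=2, y=10)
  N (north): (x=2, y=10) -> (x=2, y=9)
  S (south): (x=2, y=9) -> (x=2, y=10)
  E (east): blocked, stay at (x=2, y=10)
Final: (x=2, y=10)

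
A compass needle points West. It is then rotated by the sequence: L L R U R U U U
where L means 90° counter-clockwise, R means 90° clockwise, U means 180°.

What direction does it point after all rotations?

Start: West
  L (left (90° counter-clockwise)) -> South
  L (left (90° counter-clockwise)) -> East
  R (right (90° clockwise)) -> South
  U (U-turn (180°)) -> North
  R (right (90° clockwise)) -> East
  U (U-turn (180°)) -> West
  U (U-turn (180°)) -> East
  U (U-turn (180°)) -> West
Final: West

Answer: Final heading: West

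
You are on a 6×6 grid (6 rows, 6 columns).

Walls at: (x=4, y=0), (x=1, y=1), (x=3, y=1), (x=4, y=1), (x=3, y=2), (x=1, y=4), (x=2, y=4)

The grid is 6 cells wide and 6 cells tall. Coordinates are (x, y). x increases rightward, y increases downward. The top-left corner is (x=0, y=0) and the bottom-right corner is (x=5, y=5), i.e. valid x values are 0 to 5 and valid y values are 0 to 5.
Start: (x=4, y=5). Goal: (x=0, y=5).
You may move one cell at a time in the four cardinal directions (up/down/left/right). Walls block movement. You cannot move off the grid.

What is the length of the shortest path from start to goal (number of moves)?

BFS from (x=4, y=5) until reaching (x=0, y=5):
  Distance 0: (x=4, y=5)
  Distance 1: (x=4, y=4), (x=3, y=5), (x=5, y=5)
  Distance 2: (x=4, y=3), (x=3, y=4), (x=5, y=4), (x=2, y=5)
  Distance 3: (x=4, y=2), (x=3, y=3), (x=5, y=3), (x=1, y=5)
  Distance 4: (x=5, y=2), (x=2, y=3), (x=0, y=5)  <- goal reached here
One shortest path (4 moves): (x=4, y=5) -> (x=3, y=5) -> (x=2, y=5) -> (x=1, y=5) -> (x=0, y=5)

Answer: Shortest path length: 4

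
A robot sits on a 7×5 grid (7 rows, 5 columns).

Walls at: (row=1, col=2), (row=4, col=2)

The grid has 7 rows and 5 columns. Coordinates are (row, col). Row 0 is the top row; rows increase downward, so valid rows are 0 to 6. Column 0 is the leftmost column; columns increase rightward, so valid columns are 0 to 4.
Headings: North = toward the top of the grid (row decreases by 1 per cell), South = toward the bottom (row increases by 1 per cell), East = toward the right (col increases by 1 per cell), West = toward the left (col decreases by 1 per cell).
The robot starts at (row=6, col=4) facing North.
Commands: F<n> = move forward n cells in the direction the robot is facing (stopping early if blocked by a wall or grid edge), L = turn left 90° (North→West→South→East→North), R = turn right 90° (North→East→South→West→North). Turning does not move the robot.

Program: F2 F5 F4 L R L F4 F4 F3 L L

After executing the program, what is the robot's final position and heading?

Answer: Final position: (row=0, col=0), facing East

Derivation:
Start: (row=6, col=4), facing North
  F2: move forward 2, now at (row=4, col=4)
  F5: move forward 4/5 (blocked), now at (row=0, col=4)
  F4: move forward 0/4 (blocked), now at (row=0, col=4)
  L: turn left, now facing West
  R: turn right, now facing North
  L: turn left, now facing West
  F4: move forward 4, now at (row=0, col=0)
  F4: move forward 0/4 (blocked), now at (row=0, col=0)
  F3: move forward 0/3 (blocked), now at (row=0, col=0)
  L: turn left, now facing South
  L: turn left, now facing East
Final: (row=0, col=0), facing East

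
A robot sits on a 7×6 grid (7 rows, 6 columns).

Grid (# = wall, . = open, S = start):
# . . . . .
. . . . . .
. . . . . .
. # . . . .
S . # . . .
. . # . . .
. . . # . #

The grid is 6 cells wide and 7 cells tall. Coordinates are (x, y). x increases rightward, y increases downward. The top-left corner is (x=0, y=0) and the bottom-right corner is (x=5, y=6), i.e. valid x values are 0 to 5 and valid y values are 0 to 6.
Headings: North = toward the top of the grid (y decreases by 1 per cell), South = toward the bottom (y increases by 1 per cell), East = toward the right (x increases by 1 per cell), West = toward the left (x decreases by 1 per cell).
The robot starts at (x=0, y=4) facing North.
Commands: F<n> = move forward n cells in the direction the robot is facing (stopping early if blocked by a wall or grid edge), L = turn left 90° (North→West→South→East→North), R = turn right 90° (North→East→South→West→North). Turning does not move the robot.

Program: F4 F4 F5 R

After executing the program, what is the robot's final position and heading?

Answer: Final position: (x=0, y=1), facing East

Derivation:
Start: (x=0, y=4), facing North
  F4: move forward 3/4 (blocked), now at (x=0, y=1)
  F4: move forward 0/4 (blocked), now at (x=0, y=1)
  F5: move forward 0/5 (blocked), now at (x=0, y=1)
  R: turn right, now facing East
Final: (x=0, y=1), facing East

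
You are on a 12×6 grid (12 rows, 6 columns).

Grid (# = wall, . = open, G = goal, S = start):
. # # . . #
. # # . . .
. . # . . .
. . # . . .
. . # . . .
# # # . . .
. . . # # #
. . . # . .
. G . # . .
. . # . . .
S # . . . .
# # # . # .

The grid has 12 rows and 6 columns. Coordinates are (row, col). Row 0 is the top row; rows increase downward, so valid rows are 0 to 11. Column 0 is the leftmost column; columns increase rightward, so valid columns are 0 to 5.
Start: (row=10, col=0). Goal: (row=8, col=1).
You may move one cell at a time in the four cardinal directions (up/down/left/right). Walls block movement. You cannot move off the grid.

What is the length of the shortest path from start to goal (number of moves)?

BFS from (row=10, col=0) until reaching (row=8, col=1):
  Distance 0: (row=10, col=0)
  Distance 1: (row=9, col=0)
  Distance 2: (row=8, col=0), (row=9, col=1)
  Distance 3: (row=7, col=0), (row=8, col=1)  <- goal reached here
One shortest path (3 moves): (row=10, col=0) -> (row=9, col=0) -> (row=9, col=1) -> (row=8, col=1)

Answer: Shortest path length: 3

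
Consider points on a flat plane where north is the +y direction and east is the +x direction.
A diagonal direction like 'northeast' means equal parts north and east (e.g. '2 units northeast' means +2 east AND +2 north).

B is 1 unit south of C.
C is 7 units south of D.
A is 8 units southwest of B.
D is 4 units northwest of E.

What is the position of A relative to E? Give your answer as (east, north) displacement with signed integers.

Answer: A is at (east=-12, north=-12) relative to E.

Derivation:
Place E at the origin (east=0, north=0).
  D is 4 units northwest of E: delta (east=-4, north=+4); D at (east=-4, north=4).
  C is 7 units south of D: delta (east=+0, north=-7); C at (east=-4, north=-3).
  B is 1 unit south of C: delta (east=+0, north=-1); B at (east=-4, north=-4).
  A is 8 units southwest of B: delta (east=-8, north=-8); A at (east=-12, north=-12).
Therefore A relative to E: (east=-12, north=-12).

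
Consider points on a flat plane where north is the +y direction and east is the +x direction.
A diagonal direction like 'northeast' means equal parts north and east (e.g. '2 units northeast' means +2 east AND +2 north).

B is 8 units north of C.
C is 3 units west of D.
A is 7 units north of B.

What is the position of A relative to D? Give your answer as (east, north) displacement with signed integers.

Place D at the origin (east=0, north=0).
  C is 3 units west of D: delta (east=-3, north=+0); C at (east=-3, north=0).
  B is 8 units north of C: delta (east=+0, north=+8); B at (east=-3, north=8).
  A is 7 units north of B: delta (east=+0, north=+7); A at (east=-3, north=15).
Therefore A relative to D: (east=-3, north=15).

Answer: A is at (east=-3, north=15) relative to D.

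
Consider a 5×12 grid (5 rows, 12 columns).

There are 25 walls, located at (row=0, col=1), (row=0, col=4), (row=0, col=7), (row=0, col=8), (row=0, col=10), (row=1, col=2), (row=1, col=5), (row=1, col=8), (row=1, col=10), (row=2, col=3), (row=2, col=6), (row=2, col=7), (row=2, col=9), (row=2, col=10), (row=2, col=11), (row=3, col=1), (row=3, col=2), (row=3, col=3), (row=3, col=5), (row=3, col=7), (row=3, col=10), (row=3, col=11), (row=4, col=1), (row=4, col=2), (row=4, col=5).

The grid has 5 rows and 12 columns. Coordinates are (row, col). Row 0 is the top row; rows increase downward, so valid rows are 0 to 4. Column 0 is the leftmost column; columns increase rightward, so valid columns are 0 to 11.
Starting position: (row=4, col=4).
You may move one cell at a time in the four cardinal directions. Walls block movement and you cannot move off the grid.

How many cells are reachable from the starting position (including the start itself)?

Answer: Reachable cells: 9

Derivation:
BFS flood-fill from (row=4, col=4):
  Distance 0: (row=4, col=4)
  Distance 1: (row=3, col=4), (row=4, col=3)
  Distance 2: (row=2, col=4)
  Distance 3: (row=1, col=4), (row=2, col=5)
  Distance 4: (row=1, col=3)
  Distance 5: (row=0, col=3)
  Distance 6: (row=0, col=2)
Total reachable: 9 (grid has 35 open cells total)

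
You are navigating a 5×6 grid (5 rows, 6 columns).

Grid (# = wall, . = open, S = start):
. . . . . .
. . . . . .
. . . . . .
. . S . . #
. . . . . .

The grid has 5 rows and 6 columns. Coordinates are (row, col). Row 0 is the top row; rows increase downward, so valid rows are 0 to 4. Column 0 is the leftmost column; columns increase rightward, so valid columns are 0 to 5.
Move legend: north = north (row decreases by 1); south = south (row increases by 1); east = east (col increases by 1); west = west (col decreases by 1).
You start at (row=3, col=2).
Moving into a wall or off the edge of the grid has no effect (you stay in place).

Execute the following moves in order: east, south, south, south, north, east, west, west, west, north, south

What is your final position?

Start: (row=3, col=2)
  east (east): (row=3, col=2) -> (row=3, col=3)
  south (south): (row=3, col=3) -> (row=4, col=3)
  south (south): blocked, stay at (row=4, col=3)
  south (south): blocked, stay at (row=4, col=3)
  north (north): (row=4, col=3) -> (row=3, col=3)
  east (east): (row=3, col=3) -> (row=3, col=4)
  west (west): (row=3, col=4) -> (row=3, col=3)
  west (west): (row=3, col=3) -> (row=3, col=2)
  west (west): (row=3, col=2) -> (row=3, col=1)
  north (north): (row=3, col=1) -> (row=2, col=1)
  south (south): (row=2, col=1) -> (row=3, col=1)
Final: (row=3, col=1)

Answer: Final position: (row=3, col=1)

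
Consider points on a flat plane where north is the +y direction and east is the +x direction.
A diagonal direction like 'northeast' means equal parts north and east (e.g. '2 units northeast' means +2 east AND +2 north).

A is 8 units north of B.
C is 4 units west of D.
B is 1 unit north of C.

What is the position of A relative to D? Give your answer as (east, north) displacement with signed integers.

Place D at the origin (east=0, north=0).
  C is 4 units west of D: delta (east=-4, north=+0); C at (east=-4, north=0).
  B is 1 unit north of C: delta (east=+0, north=+1); B at (east=-4, north=1).
  A is 8 units north of B: delta (east=+0, north=+8); A at (east=-4, north=9).
Therefore A relative to D: (east=-4, north=9).

Answer: A is at (east=-4, north=9) relative to D.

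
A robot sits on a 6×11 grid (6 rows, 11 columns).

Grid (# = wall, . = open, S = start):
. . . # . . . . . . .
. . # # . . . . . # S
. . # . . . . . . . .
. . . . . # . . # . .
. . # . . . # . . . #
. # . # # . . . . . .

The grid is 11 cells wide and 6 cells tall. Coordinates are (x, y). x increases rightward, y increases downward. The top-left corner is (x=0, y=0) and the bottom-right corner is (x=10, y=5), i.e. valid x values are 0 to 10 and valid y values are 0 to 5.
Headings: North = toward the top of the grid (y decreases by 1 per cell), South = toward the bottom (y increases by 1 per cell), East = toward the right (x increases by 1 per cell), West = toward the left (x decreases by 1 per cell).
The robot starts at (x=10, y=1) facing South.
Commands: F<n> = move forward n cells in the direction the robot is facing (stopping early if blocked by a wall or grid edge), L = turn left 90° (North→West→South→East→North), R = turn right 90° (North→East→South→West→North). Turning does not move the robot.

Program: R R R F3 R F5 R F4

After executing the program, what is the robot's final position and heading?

Start: (x=10, y=1), facing South
  R: turn right, now facing West
  R: turn right, now facing North
  R: turn right, now facing East
  F3: move forward 0/3 (blocked), now at (x=10, y=1)
  R: turn right, now facing South
  F5: move forward 2/5 (blocked), now at (x=10, y=3)
  R: turn right, now facing West
  F4: move forward 1/4 (blocked), now at (x=9, y=3)
Final: (x=9, y=3), facing West

Answer: Final position: (x=9, y=3), facing West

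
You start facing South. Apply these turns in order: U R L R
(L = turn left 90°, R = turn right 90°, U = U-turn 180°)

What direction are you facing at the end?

Start: South
  U (U-turn (180°)) -> North
  R (right (90° clockwise)) -> East
  L (left (90° counter-clockwise)) -> North
  R (right (90° clockwise)) -> East
Final: East

Answer: Final heading: East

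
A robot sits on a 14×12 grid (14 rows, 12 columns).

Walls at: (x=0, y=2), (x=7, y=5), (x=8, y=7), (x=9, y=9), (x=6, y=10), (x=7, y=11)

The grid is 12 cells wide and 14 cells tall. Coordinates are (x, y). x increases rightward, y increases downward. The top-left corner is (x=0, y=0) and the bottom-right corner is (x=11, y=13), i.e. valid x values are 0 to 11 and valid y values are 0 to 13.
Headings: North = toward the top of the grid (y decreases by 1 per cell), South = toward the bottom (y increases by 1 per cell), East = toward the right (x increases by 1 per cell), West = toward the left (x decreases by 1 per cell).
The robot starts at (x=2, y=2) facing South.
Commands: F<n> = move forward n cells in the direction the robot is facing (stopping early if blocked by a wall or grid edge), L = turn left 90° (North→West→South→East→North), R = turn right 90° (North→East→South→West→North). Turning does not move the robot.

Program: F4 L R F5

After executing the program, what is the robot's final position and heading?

Answer: Final position: (x=2, y=11), facing South

Derivation:
Start: (x=2, y=2), facing South
  F4: move forward 4, now at (x=2, y=6)
  L: turn left, now facing East
  R: turn right, now facing South
  F5: move forward 5, now at (x=2, y=11)
Final: (x=2, y=11), facing South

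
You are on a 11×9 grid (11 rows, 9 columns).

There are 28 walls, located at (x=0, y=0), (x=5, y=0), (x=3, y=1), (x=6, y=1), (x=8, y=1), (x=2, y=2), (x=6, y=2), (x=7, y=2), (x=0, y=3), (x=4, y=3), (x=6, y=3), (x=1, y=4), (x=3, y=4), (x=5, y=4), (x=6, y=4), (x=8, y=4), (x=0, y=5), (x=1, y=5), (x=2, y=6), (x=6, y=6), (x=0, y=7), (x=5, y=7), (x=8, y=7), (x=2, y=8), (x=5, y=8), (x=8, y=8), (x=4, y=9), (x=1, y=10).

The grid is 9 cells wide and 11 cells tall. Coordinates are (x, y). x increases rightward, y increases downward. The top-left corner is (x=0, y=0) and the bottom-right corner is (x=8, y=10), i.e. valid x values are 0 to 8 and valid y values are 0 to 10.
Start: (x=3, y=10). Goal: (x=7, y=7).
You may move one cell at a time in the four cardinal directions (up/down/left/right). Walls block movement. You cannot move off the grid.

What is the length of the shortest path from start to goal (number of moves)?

BFS from (x=3, y=10) until reaching (x=7, y=7):
  Distance 0: (x=3, y=10)
  Distance 1: (x=3, y=9), (x=2, y=10), (x=4, y=10)
  Distance 2: (x=3, y=8), (x=2, y=9), (x=5, y=10)
  Distance 3: (x=3, y=7), (x=4, y=8), (x=1, y=9), (x=5, y=9), (x=6, y=10)
  Distance 4: (x=3, y=6), (x=2, y=7), (x=4, y=7), (x=1, y=8), (x=0, y=9), (x=6, y=9), (x=7, y=10)
  Distance 5: (x=3, y=5), (x=4, y=6), (x=1, y=7), (x=0, y=8), (x=6, y=8), (x=7, y=9), (x=0, y=10), (x=8, y=10)
  Distance 6: (x=2, y=5), (x=4, y=5), (x=1, y=6), (x=5, y=6), (x=6, y=7), (x=7, y=8), (x=8, y=9)
  Distance 7: (x=2, y=4), (x=4, y=4), (x=5, y=5), (x=0, y=6), (x=7, y=7)  <- goal reached here
One shortest path (7 moves): (x=3, y=10) -> (x=4, y=10) -> (x=5, y=10) -> (x=6, y=10) -> (x=7, y=10) -> (x=7, y=9) -> (x=7, y=8) -> (x=7, y=7)

Answer: Shortest path length: 7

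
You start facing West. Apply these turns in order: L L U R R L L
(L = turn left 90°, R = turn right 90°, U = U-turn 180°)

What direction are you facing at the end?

Start: West
  L (left (90° counter-clockwise)) -> South
  L (left (90° counter-clockwise)) -> East
  U (U-turn (180°)) -> West
  R (right (90° clockwise)) -> North
  R (right (90° clockwise)) -> East
  L (left (90° counter-clockwise)) -> North
  L (left (90° counter-clockwise)) -> West
Final: West

Answer: Final heading: West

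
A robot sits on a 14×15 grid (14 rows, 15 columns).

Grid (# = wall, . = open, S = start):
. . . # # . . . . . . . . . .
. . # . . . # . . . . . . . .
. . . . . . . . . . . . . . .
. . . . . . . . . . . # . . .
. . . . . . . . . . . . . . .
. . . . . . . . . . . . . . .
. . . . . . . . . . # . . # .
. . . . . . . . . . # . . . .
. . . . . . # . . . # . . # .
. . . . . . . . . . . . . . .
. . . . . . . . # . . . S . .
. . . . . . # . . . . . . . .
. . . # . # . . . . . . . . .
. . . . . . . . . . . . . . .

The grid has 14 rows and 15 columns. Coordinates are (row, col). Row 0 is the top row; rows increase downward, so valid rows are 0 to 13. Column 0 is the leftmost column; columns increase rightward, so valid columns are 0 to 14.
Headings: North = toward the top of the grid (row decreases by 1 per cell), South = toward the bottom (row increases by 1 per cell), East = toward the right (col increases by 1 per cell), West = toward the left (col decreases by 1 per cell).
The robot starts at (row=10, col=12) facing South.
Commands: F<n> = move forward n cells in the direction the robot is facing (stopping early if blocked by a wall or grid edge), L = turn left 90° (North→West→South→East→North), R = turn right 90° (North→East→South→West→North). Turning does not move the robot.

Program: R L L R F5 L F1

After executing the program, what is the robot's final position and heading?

Answer: Final position: (row=13, col=13), facing East

Derivation:
Start: (row=10, col=12), facing South
  R: turn right, now facing West
  L: turn left, now facing South
  L: turn left, now facing East
  R: turn right, now facing South
  F5: move forward 3/5 (blocked), now at (row=13, col=12)
  L: turn left, now facing East
  F1: move forward 1, now at (row=13, col=13)
Final: (row=13, col=13), facing East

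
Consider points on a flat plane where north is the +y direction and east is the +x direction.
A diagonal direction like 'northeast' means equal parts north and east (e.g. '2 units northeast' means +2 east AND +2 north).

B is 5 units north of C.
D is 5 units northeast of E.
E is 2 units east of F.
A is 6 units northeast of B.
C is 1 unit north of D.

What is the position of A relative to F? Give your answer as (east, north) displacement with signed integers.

Answer: A is at (east=13, north=17) relative to F.

Derivation:
Place F at the origin (east=0, north=0).
  E is 2 units east of F: delta (east=+2, north=+0); E at (east=2, north=0).
  D is 5 units northeast of E: delta (east=+5, north=+5); D at (east=7, north=5).
  C is 1 unit north of D: delta (east=+0, north=+1); C at (east=7, north=6).
  B is 5 units north of C: delta (east=+0, north=+5); B at (east=7, north=11).
  A is 6 units northeast of B: delta (east=+6, north=+6); A at (east=13, north=17).
Therefore A relative to F: (east=13, north=17).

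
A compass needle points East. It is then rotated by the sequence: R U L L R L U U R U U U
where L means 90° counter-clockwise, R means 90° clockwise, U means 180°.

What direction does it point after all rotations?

Start: East
  R (right (90° clockwise)) -> South
  U (U-turn (180°)) -> North
  L (left (90° counter-clockwise)) -> West
  L (left (90° counter-clockwise)) -> South
  R (right (90° clockwise)) -> West
  L (left (90° counter-clockwise)) -> South
  U (U-turn (180°)) -> North
  U (U-turn (180°)) -> South
  R (right (90° clockwise)) -> West
  U (U-turn (180°)) -> East
  U (U-turn (180°)) -> West
  U (U-turn (180°)) -> East
Final: East

Answer: Final heading: East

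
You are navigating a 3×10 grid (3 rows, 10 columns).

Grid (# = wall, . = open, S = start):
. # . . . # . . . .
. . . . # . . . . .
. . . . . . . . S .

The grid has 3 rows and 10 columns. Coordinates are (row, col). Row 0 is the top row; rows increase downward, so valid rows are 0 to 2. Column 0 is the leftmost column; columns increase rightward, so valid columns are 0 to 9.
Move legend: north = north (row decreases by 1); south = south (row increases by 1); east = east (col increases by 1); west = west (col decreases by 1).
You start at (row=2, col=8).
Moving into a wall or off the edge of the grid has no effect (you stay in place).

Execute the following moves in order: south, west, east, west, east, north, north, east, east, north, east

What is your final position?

Answer: Final position: (row=0, col=9)

Derivation:
Start: (row=2, col=8)
  south (south): blocked, stay at (row=2, col=8)
  west (west): (row=2, col=8) -> (row=2, col=7)
  east (east): (row=2, col=7) -> (row=2, col=8)
  west (west): (row=2, col=8) -> (row=2, col=7)
  east (east): (row=2, col=7) -> (row=2, col=8)
  north (north): (row=2, col=8) -> (row=1, col=8)
  north (north): (row=1, col=8) -> (row=0, col=8)
  east (east): (row=0, col=8) -> (row=0, col=9)
  east (east): blocked, stay at (row=0, col=9)
  north (north): blocked, stay at (row=0, col=9)
  east (east): blocked, stay at (row=0, col=9)
Final: (row=0, col=9)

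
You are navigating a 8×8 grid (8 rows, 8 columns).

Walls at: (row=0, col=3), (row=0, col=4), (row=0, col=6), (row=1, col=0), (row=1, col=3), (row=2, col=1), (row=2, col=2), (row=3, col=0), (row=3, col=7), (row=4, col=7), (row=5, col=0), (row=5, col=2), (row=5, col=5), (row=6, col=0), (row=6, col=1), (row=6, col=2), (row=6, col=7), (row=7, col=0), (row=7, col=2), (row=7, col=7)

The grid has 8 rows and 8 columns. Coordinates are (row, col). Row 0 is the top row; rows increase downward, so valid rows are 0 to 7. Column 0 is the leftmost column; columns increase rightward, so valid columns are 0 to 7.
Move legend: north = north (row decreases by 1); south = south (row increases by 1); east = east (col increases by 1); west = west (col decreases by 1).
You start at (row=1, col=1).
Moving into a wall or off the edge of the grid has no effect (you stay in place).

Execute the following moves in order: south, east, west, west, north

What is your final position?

Start: (row=1, col=1)
  south (south): blocked, stay at (row=1, col=1)
  east (east): (row=1, col=1) -> (row=1, col=2)
  west (west): (row=1, col=2) -> (row=1, col=1)
  west (west): blocked, stay at (row=1, col=1)
  north (north): (row=1, col=1) -> (row=0, col=1)
Final: (row=0, col=1)

Answer: Final position: (row=0, col=1)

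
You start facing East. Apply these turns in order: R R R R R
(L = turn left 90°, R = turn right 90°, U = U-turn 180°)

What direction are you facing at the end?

Answer: Final heading: South

Derivation:
Start: East
  R (right (90° clockwise)) -> South
  R (right (90° clockwise)) -> West
  R (right (90° clockwise)) -> North
  R (right (90° clockwise)) -> East
  R (right (90° clockwise)) -> South
Final: South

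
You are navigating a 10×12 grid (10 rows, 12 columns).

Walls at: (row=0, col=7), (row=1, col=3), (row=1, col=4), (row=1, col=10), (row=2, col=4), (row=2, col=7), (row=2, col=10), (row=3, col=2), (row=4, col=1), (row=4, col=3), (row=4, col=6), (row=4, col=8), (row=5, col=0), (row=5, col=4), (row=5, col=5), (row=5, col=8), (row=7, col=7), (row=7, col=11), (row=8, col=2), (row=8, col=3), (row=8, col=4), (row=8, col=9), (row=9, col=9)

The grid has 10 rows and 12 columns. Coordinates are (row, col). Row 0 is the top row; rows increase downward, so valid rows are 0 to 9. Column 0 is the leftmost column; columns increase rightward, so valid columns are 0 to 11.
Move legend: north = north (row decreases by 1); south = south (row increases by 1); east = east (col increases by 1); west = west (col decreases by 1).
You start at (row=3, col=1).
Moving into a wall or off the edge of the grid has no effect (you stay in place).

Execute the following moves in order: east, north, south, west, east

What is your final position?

Start: (row=3, col=1)
  east (east): blocked, stay at (row=3, col=1)
  north (north): (row=3, col=1) -> (row=2, col=1)
  south (south): (row=2, col=1) -> (row=3, col=1)
  west (west): (row=3, col=1) -> (row=3, col=0)
  east (east): (row=3, col=0) -> (row=3, col=1)
Final: (row=3, col=1)

Answer: Final position: (row=3, col=1)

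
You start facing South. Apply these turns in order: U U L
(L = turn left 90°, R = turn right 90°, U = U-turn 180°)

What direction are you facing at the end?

Start: South
  U (U-turn (180°)) -> North
  U (U-turn (180°)) -> South
  L (left (90° counter-clockwise)) -> East
Final: East

Answer: Final heading: East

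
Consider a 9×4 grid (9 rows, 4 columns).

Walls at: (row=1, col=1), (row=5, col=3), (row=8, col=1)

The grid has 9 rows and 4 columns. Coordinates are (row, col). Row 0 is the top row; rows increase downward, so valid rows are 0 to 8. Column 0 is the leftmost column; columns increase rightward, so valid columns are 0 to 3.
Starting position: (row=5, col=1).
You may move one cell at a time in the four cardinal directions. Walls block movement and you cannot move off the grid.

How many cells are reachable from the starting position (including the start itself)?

BFS flood-fill from (row=5, col=1):
  Distance 0: (row=5, col=1)
  Distance 1: (row=4, col=1), (row=5, col=0), (row=5, col=2), (row=6, col=1)
  Distance 2: (row=3, col=1), (row=4, col=0), (row=4, col=2), (row=6, col=0), (row=6, col=2), (row=7, col=1)
  Distance 3: (row=2, col=1), (row=3, col=0), (row=3, col=2), (row=4, col=3), (row=6, col=3), (row=7, col=0), (row=7, col=2)
  Distance 4: (row=2, col=0), (row=2, col=2), (row=3, col=3), (row=7, col=3), (row=8, col=0), (row=8, col=2)
  Distance 5: (row=1, col=0), (row=1, col=2), (row=2, col=3), (row=8, col=3)
  Distance 6: (row=0, col=0), (row=0, col=2), (row=1, col=3)
  Distance 7: (row=0, col=1), (row=0, col=3)
Total reachable: 33 (grid has 33 open cells total)

Answer: Reachable cells: 33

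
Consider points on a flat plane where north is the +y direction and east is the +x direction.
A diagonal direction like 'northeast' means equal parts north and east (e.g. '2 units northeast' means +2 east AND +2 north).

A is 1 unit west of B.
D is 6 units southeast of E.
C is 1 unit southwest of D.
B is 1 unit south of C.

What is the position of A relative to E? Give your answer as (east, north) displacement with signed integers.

Place E at the origin (east=0, north=0).
  D is 6 units southeast of E: delta (east=+6, north=-6); D at (east=6, north=-6).
  C is 1 unit southwest of D: delta (east=-1, north=-1); C at (east=5, north=-7).
  B is 1 unit south of C: delta (east=+0, north=-1); B at (east=5, north=-8).
  A is 1 unit west of B: delta (east=-1, north=+0); A at (east=4, north=-8).
Therefore A relative to E: (east=4, north=-8).

Answer: A is at (east=4, north=-8) relative to E.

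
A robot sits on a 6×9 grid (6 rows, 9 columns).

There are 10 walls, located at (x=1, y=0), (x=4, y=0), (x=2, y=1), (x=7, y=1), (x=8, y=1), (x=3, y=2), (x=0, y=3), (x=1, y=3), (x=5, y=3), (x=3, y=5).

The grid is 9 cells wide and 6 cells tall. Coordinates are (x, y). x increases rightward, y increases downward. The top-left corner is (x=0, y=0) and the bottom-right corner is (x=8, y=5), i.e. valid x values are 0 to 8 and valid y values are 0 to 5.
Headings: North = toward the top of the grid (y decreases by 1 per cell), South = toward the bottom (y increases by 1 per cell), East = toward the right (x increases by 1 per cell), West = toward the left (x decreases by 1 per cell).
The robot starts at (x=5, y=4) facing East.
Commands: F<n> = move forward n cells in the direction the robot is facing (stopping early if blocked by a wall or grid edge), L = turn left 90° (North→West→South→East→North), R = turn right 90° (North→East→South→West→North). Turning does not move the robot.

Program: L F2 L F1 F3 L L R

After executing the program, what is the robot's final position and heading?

Answer: Final position: (x=1, y=4), facing South

Derivation:
Start: (x=5, y=4), facing East
  L: turn left, now facing North
  F2: move forward 0/2 (blocked), now at (x=5, y=4)
  L: turn left, now facing West
  F1: move forward 1, now at (x=4, y=4)
  F3: move forward 3, now at (x=1, y=4)
  L: turn left, now facing South
  L: turn left, now facing East
  R: turn right, now facing South
Final: (x=1, y=4), facing South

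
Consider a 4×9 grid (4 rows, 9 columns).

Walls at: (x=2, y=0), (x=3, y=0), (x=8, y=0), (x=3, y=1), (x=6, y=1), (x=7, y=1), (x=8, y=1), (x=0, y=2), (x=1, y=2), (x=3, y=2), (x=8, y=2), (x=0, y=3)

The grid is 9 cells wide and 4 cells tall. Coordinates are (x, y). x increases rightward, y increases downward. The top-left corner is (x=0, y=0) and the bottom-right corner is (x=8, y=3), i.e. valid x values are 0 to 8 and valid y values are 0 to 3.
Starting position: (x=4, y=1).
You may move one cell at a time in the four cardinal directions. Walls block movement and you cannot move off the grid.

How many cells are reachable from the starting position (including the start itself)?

BFS flood-fill from (x=4, y=1):
  Distance 0: (x=4, y=1)
  Distance 1: (x=4, y=0), (x=5, y=1), (x=4, y=2)
  Distance 2: (x=5, y=0), (x=5, y=2), (x=4, y=3)
  Distance 3: (x=6, y=0), (x=6, y=2), (x=3, y=3), (x=5, y=3)
  Distance 4: (x=7, y=0), (x=7, y=2), (x=2, y=3), (x=6, y=3)
  Distance 5: (x=2, y=2), (x=1, y=3), (x=7, y=3)
  Distance 6: (x=2, y=1), (x=8, y=3)
  Distance 7: (x=1, y=1)
  Distance 8: (x=1, y=0), (x=0, y=1)
  Distance 9: (x=0, y=0)
Total reachable: 24 (grid has 24 open cells total)

Answer: Reachable cells: 24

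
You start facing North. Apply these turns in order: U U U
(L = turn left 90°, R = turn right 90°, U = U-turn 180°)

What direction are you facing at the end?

Answer: Final heading: South

Derivation:
Start: North
  U (U-turn (180°)) -> South
  U (U-turn (180°)) -> North
  U (U-turn (180°)) -> South
Final: South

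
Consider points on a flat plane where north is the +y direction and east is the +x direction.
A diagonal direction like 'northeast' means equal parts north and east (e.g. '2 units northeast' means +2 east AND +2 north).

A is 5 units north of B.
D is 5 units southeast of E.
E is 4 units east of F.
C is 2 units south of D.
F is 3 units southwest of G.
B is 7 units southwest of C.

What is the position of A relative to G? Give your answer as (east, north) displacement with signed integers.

Answer: A is at (east=-1, north=-12) relative to G.

Derivation:
Place G at the origin (east=0, north=0).
  F is 3 units southwest of G: delta (east=-3, north=-3); F at (east=-3, north=-3).
  E is 4 units east of F: delta (east=+4, north=+0); E at (east=1, north=-3).
  D is 5 units southeast of E: delta (east=+5, north=-5); D at (east=6, north=-8).
  C is 2 units south of D: delta (east=+0, north=-2); C at (east=6, north=-10).
  B is 7 units southwest of C: delta (east=-7, north=-7); B at (east=-1, north=-17).
  A is 5 units north of B: delta (east=+0, north=+5); A at (east=-1, north=-12).
Therefore A relative to G: (east=-1, north=-12).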